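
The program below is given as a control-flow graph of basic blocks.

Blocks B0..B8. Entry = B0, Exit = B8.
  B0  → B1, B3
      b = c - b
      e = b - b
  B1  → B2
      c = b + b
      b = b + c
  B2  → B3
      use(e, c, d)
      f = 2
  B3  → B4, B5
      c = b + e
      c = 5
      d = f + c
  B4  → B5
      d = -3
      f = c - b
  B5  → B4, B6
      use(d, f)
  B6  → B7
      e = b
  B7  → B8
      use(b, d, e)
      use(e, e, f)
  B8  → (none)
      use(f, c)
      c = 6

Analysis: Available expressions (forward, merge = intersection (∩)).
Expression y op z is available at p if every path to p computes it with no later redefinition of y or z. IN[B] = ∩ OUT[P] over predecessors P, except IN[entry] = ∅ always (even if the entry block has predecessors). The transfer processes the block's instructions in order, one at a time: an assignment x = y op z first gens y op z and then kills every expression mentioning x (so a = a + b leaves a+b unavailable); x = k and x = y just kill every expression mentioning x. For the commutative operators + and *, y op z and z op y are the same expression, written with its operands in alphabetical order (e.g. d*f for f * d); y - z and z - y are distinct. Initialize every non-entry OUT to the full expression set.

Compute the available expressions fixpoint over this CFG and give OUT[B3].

Answer: {b+e, c+f}

Trace:
Per-block solution:
  B0:   IN={}   OUT={b-b}
  B1:   IN={b-b}   OUT={}
  B2:   IN={}   OUT={}
  B3:   IN={}   OUT={b+e, c+f}
  B4:   IN={b+e}   OUT={b+e, c-b}
  B5:   IN={b+e}   OUT={b+e}
  B6:   IN={b+e}   OUT={}
  B7:   IN={}   OUT={}
  B8:   IN={}   OUT={}

Merge at B3: IN[B3] = OUT[B0] ∩ OUT[B2] = {}
Applying B3's transfer function to that IN value gives OUT[B3] (row B3 above).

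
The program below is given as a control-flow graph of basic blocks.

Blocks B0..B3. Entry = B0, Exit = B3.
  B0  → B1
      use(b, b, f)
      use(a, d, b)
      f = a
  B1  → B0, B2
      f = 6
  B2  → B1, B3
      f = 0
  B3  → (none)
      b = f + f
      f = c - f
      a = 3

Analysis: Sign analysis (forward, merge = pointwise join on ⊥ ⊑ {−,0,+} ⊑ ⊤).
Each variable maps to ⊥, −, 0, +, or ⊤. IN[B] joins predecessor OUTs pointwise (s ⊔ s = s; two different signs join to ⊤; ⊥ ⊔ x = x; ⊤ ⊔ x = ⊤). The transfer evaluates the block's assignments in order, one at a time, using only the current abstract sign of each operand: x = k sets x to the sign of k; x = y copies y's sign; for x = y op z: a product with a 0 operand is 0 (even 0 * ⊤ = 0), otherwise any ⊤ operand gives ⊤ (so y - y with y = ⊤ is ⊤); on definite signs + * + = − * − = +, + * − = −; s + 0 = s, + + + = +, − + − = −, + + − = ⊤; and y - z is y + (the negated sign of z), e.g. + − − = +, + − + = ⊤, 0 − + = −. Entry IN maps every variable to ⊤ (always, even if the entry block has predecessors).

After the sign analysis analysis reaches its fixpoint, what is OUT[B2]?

Fixpoint table:
  B0:  IN=(all ⊤)  OUT=(all ⊤)
  B1:  IN=(all ⊤)  OUT={f:+; rest ⊤}
  B2:  IN={f:+; rest ⊤}  OUT={f:0; rest ⊤}
  B3:  IN={f:0; rest ⊤}  OUT={a:+, b:0; rest ⊤}

Merge at B2: IN[B2] = OUT[B1] = {a: ⊤, b: ⊤, c: ⊤, d: ⊤, e: ⊤, f: +}
Applying B2's transfer function to that IN value gives OUT[B2] (row B2 above).

Answer: {a: ⊤, b: ⊤, c: ⊤, d: ⊤, e: ⊤, f: 0}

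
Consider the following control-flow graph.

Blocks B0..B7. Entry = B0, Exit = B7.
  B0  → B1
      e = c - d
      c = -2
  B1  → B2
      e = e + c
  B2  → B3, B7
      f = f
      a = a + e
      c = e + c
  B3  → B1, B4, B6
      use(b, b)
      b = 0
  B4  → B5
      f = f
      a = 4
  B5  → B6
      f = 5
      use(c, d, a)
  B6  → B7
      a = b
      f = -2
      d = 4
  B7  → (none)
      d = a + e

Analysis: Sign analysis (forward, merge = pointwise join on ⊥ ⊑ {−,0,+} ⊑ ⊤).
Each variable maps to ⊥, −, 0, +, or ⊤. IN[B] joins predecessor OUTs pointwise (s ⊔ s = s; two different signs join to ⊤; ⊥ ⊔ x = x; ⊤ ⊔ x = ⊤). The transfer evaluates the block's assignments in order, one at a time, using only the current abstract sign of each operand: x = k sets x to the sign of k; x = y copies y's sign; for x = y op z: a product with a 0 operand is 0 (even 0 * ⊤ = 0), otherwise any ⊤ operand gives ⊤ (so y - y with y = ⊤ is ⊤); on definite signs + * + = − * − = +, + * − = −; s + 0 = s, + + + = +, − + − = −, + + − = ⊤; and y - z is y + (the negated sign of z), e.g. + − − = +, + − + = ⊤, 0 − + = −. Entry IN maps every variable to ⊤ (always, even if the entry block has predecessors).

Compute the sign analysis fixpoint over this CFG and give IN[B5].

Answer: {a: +, b: 0, c: ⊤, d: ⊤, e: ⊤, f: ⊤}

Derivation:
Fixpoint table:
  B0:  IN=(all ⊤)  OUT={c:-; rest ⊤}
  B1:  IN=(all ⊤)  OUT=(all ⊤)
  B2:  IN=(all ⊤)  OUT=(all ⊤)
  B3:  IN=(all ⊤)  OUT={b:0; rest ⊤}
  B4:  IN={b:0; rest ⊤}  OUT={a:+, b:0; rest ⊤}
  B5:  IN={a:+, b:0; rest ⊤}  OUT={a:+, b:0, f:+; rest ⊤}
  B6:  IN={b:0; rest ⊤}  OUT={a:0, b:0, d:+, f:-; rest ⊤}
  B7:  IN=(all ⊤)  OUT=(all ⊤)

Merge at B5: IN[B5] = OUT[B4] = {a: +, b: 0, c: ⊤, d: ⊤, e: ⊤, f: ⊤}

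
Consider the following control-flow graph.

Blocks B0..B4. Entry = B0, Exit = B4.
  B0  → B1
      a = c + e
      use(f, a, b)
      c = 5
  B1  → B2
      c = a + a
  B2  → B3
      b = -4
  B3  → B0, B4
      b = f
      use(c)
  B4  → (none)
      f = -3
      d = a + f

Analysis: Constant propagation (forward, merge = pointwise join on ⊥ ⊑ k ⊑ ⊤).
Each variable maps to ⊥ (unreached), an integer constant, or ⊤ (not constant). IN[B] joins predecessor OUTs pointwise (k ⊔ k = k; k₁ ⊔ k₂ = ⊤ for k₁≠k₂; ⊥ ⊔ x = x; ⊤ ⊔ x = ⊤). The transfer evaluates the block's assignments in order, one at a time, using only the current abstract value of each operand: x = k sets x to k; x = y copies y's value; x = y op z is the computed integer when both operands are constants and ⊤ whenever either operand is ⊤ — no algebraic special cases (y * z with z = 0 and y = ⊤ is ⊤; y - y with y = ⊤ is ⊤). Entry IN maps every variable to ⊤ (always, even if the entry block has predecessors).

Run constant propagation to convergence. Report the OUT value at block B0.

Answer: {a: ⊤, b: ⊤, c: 5, d: ⊤, e: ⊤, f: ⊤}

Trace:
Fixpoint table:
  B0: | IN=(all ⊤) | OUT={c:5; rest ⊤}
  B1: | IN={c:5; rest ⊤} | OUT=(all ⊤)
  B2: | IN=(all ⊤) | OUT={b:-4; rest ⊤}
  B3: | IN={b:-4; rest ⊤} | OUT=(all ⊤)
  B4: | IN=(all ⊤) | OUT={f:-3; rest ⊤}

Merge at B0 (entry node, so the boundary value (all ⊤) is joined with the incoming edge(s)): IN[B0] = (all ⊤) ⊔ OUT[B3] = {a: ⊤, b: ⊤, c: ⊤, d: ⊤, e: ⊤, f: ⊤}
Applying B0's transfer function to that IN value gives OUT[B0] (row B0 above).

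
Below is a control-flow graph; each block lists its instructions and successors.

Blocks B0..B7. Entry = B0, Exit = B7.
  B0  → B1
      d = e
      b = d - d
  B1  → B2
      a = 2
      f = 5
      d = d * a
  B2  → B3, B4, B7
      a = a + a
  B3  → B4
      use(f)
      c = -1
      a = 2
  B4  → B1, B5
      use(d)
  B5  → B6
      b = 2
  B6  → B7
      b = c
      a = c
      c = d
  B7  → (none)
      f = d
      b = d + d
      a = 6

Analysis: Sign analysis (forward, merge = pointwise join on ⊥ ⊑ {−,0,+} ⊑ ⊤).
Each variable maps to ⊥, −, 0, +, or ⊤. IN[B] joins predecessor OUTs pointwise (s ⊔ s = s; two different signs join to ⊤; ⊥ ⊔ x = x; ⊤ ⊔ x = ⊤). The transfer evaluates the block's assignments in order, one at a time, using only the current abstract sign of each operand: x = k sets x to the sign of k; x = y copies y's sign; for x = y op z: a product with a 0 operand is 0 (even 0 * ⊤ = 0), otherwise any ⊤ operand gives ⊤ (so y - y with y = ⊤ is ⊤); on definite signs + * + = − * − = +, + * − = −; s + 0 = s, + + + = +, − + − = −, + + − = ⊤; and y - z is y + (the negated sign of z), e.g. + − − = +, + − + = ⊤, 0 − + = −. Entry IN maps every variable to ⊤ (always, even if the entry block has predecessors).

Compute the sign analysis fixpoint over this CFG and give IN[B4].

Per-block solution:
  B0:   IN=(all ⊤)   OUT=(all ⊤)
  B1:   IN=(all ⊤)   OUT={a:+, f:+; rest ⊤}
  B2:   IN={a:+, f:+; rest ⊤}   OUT={a:+, f:+; rest ⊤}
  B3:   IN={a:+, f:+; rest ⊤}   OUT={a:+, c:-, f:+; rest ⊤}
  B4:   IN={a:+, f:+; rest ⊤}   OUT={a:+, f:+; rest ⊤}
  B5:   IN={a:+, f:+; rest ⊤}   OUT={a:+, b:+, f:+; rest ⊤}
  B6:   IN={a:+, b:+, f:+; rest ⊤}   OUT={f:+; rest ⊤}
  B7:   IN={f:+; rest ⊤}   OUT={a:+; rest ⊤}

Merge at B4: IN[B4] = OUT[B2] ⊔ OUT[B3] = {a: +, b: ⊤, c: ⊤, d: ⊤, e: ⊤, f: +}

Answer: {a: +, b: ⊤, c: ⊤, d: ⊤, e: ⊤, f: +}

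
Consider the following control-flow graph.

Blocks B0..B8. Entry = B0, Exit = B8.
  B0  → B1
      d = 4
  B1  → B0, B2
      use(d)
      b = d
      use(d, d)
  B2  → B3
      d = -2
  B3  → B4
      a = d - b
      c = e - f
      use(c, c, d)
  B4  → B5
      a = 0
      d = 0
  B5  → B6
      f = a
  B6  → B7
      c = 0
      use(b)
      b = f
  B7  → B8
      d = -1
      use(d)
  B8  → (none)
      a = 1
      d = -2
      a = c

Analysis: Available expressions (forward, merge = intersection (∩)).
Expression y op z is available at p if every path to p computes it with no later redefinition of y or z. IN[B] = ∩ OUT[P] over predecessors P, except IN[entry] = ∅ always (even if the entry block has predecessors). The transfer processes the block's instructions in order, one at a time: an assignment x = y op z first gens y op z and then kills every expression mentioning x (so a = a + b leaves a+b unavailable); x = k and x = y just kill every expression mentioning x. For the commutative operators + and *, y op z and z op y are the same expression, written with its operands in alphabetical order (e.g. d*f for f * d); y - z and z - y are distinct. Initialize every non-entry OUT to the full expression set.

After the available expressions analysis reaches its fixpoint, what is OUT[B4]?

Answer: {e-f}

Derivation:
Per-block solution:
  B0:  IN={}  OUT={}
  B1:  IN={}  OUT={}
  B2:  IN={}  OUT={}
  B3:  IN={}  OUT={d-b, e-f}
  B4:  IN={d-b, e-f}  OUT={e-f}
  B5:  IN={e-f}  OUT={}
  B6:  IN={}  OUT={}
  B7:  IN={}  OUT={}
  B8:  IN={}  OUT={}

Merge at B4: IN[B4] = OUT[B3] = {d-b, e-f}
Applying B4's transfer function to that IN value gives OUT[B4] (row B4 above).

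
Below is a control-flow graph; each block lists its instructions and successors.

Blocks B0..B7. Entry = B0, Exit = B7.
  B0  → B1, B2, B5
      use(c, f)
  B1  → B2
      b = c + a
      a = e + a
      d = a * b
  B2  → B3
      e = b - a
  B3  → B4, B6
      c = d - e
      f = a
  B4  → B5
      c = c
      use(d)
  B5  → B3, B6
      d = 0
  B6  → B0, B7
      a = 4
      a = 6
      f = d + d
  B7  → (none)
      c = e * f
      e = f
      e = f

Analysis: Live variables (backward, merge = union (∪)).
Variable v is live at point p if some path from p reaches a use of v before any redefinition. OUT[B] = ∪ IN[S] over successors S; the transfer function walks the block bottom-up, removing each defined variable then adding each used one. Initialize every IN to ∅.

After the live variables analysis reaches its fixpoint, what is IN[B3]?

Answer: {a, b, d, e}

Derivation:
Per-block solution:
  B0:   IN={a, b, c, d, e, f}   OUT={a, b, c, d, e}
  B1:   IN={a, c, e}   OUT={a, b, d}
  B2:   IN={a, b, d}   OUT={a, b, d, e}
  B3:   IN={a, b, d, e}   OUT={a, b, c, d, e}
  B4:   IN={a, b, c, d, e}   OUT={a, b, c, e}
  B5:   IN={a, b, c, e}   OUT={a, b, c, d, e}
  B6:   IN={b, c, d, e}   OUT={a, b, c, d, e, f}
  B7:   IN={e, f}   OUT={}

Merge at B3: OUT[B3] = IN[B4] ⊔ IN[B6] = {a, b, c, d, e}
Applying B3's transfer function to that OUT value gives IN[B3] (row B3 above).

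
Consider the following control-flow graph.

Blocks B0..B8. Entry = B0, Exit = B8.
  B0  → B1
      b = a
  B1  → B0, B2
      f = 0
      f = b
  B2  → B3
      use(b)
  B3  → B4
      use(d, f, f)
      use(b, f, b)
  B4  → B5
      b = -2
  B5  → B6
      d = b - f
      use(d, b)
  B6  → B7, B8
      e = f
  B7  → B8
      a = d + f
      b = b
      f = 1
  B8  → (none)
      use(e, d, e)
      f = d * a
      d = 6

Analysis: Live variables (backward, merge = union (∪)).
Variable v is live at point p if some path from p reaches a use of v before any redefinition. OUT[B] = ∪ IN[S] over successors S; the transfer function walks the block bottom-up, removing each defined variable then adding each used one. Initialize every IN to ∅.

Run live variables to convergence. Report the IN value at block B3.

Fixpoint table:
  B0:  IN={a, d}  OUT={a, b, d}
  B1:  IN={a, b, d}  OUT={a, b, d, f}
  B2:  IN={a, b, d, f}  OUT={a, b, d, f}
  B3:  IN={a, b, d, f}  OUT={a, f}
  B4:  IN={a, f}  OUT={a, b, f}
  B5:  IN={a, b, f}  OUT={a, b, d, f}
  B6:  IN={a, b, d, f}  OUT={a, b, d, e, f}
  B7:  IN={b, d, e, f}  OUT={a, d, e}
  B8:  IN={a, d, e}  OUT={}

Merge at B3: OUT[B3] = IN[B4] = {a, f}
Applying B3's transfer function to that OUT value gives IN[B3] (row B3 above).

Answer: {a, b, d, f}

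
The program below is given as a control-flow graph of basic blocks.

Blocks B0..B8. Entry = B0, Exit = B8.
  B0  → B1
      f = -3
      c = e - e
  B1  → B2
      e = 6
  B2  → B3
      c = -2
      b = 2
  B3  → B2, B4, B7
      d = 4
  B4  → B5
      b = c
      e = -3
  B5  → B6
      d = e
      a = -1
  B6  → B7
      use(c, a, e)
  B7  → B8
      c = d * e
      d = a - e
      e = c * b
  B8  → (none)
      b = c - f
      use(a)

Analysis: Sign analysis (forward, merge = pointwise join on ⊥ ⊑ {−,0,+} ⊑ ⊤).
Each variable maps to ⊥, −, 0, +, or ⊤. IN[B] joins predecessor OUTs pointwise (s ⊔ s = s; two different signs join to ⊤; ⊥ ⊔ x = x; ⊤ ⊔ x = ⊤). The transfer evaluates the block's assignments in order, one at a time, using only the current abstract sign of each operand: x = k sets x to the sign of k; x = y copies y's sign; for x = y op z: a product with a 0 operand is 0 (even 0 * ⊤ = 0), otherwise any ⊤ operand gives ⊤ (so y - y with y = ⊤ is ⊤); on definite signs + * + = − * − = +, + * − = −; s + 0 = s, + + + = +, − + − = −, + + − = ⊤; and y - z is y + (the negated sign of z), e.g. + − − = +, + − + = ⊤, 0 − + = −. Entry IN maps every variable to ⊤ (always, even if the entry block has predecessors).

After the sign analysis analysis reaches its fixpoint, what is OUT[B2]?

Answer: {a: ⊤, b: +, c: -, d: ⊤, e: +, f: -}

Trace:
Converged values:
  B0: | IN=(all ⊤) | OUT={f:-; rest ⊤}
  B1: | IN={f:-; rest ⊤} | OUT={e:+, f:-; rest ⊤}
  B2: | IN={e:+, f:-; rest ⊤} | OUT={b:+, c:-, e:+, f:-; rest ⊤}
  B3: | IN={b:+, c:-, e:+, f:-; rest ⊤} | OUT={b:+, c:-, d:+, e:+, f:-; rest ⊤}
  B4: | IN={b:+, c:-, d:+, e:+, f:-; rest ⊤} | OUT={b:-, c:-, d:+, e:-, f:-; rest ⊤}
  B5: | IN={b:-, c:-, d:+, e:-, f:-; rest ⊤} | OUT={a:-, b:-, c:-, d:-, e:-, f:-; rest ⊤}
  B6: | IN={a:-, b:-, c:-, d:-, e:-, f:-; rest ⊤} | OUT={a:-, b:-, c:-, d:-, e:-, f:-; rest ⊤}
  B7: | IN={c:-, f:-; rest ⊤} | OUT={f:-; rest ⊤}
  B8: | IN={f:-; rest ⊤} | OUT={f:-; rest ⊤}

Merge at B2: IN[B2] = OUT[B1] ⊔ OUT[B3] = {a: ⊤, b: ⊤, c: ⊤, d: ⊤, e: +, f: -}
Applying B2's transfer function to that IN value gives OUT[B2] (row B2 above).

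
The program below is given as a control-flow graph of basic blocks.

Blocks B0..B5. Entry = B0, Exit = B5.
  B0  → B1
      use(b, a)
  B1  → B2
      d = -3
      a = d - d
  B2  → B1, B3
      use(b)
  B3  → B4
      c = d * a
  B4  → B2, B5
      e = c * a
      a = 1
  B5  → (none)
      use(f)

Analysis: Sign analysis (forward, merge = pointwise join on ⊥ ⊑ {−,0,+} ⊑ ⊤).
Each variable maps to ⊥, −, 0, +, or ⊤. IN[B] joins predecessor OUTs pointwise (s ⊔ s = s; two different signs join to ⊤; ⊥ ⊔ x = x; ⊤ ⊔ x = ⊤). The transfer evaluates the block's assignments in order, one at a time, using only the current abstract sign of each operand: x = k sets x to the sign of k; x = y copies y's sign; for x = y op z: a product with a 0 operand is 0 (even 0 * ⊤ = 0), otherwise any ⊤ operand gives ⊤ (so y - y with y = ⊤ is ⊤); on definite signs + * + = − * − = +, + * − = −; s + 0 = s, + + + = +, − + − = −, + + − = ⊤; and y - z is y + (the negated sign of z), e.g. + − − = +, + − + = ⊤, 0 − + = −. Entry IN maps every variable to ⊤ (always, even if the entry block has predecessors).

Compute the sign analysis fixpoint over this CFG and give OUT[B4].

Answer: {a: +, b: ⊤, c: ⊤, d: -, e: ⊤, f: ⊤}

Derivation:
Fixpoint table:
  B0:   IN=(all ⊤)   OUT=(all ⊤)
  B1:   IN=(all ⊤)   OUT={d:-; rest ⊤}
  B2:   IN={d:-; rest ⊤}   OUT={d:-; rest ⊤}
  B3:   IN={d:-; rest ⊤}   OUT={d:-; rest ⊤}
  B4:   IN={d:-; rest ⊤}   OUT={a:+, d:-; rest ⊤}
  B5:   IN={a:+, d:-; rest ⊤}   OUT={a:+, d:-; rest ⊤}

Merge at B4: IN[B4] = OUT[B3] = {a: ⊤, b: ⊤, c: ⊤, d: -, e: ⊤, f: ⊤}
Applying B4's transfer function to that IN value gives OUT[B4] (row B4 above).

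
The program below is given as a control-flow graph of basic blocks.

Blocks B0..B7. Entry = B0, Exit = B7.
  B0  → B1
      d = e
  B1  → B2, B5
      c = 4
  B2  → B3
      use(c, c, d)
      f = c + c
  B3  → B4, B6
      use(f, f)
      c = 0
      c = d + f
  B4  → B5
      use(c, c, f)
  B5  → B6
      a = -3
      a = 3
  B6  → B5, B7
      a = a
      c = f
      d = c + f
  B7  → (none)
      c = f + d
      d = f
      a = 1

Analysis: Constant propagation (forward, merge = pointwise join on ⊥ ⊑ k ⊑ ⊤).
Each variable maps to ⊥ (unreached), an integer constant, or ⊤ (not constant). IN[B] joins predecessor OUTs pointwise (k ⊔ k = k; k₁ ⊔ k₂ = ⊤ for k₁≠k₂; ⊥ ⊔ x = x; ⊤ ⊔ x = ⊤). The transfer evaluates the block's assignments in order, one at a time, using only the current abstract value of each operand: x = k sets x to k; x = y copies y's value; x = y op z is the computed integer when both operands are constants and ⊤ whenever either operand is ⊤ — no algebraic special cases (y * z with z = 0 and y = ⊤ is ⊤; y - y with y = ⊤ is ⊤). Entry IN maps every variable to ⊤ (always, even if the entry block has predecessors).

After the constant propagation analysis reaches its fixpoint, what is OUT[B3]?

Fixpoint table:
  B0:   IN=(all ⊤)   OUT=(all ⊤)
  B1:   IN=(all ⊤)   OUT={c:4; rest ⊤}
  B2:   IN={c:4; rest ⊤}   OUT={c:4, f:8; rest ⊤}
  B3:   IN={c:4, f:8; rest ⊤}   OUT={f:8; rest ⊤}
  B4:   IN={f:8; rest ⊤}   OUT={f:8; rest ⊤}
  B5:   IN=(all ⊤)   OUT={a:3; rest ⊤}
  B6:   IN=(all ⊤)   OUT=(all ⊤)
  B7:   IN=(all ⊤)   OUT={a:1; rest ⊤}

Merge at B3: IN[B3] = OUT[B2] = {a: ⊤, b: ⊤, c: 4, d: ⊤, e: ⊤, f: 8}
Applying B3's transfer function to that IN value gives OUT[B3] (row B3 above).

Answer: {a: ⊤, b: ⊤, c: ⊤, d: ⊤, e: ⊤, f: 8}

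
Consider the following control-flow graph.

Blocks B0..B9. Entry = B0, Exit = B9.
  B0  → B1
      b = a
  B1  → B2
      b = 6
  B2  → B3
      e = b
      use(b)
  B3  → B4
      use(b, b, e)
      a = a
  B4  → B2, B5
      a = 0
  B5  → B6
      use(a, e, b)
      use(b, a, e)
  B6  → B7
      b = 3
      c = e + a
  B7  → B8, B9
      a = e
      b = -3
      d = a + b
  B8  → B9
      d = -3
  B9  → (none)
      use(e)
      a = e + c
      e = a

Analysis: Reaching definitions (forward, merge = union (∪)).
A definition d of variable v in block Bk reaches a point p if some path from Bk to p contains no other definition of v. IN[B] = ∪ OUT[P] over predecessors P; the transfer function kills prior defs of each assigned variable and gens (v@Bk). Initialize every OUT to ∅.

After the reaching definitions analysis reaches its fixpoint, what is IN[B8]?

Answer: {a@B7, b@B7, c@B6, d@B7, e@B2}

Trace:
Per-block solution:
  B0:   IN={}   OUT={b@B0}
  B1:   IN={b@B0}   OUT={b@B1}
  B2:   IN={a@B4, b@B1, e@B2}   OUT={a@B4, b@B1, e@B2}
  B3:   IN={a@B4, b@B1, e@B2}   OUT={a@B3, b@B1, e@B2}
  B4:   IN={a@B3, b@B1, e@B2}   OUT={a@B4, b@B1, e@B2}
  B5:   IN={a@B4, b@B1, e@B2}   OUT={a@B4, b@B1, e@B2}
  B6:   IN={a@B4, b@B1, e@B2}   OUT={a@B4, b@B6, c@B6, e@B2}
  B7:   IN={a@B4, b@B6, c@B6, e@B2}   OUT={a@B7, b@B7, c@B6, d@B7, e@B2}
  B8:   IN={a@B7, b@B7, c@B6, d@B7, e@B2}   OUT={a@B7, b@B7, c@B6, d@B8, e@B2}
  B9:   IN={a@B7, b@B7, c@B6, d@B7, d@B8, e@B2}   OUT={a@B9, b@B7, c@B6, d@B7, d@B8, e@B9}

Merge at B8: IN[B8] = OUT[B7] = {a@B7, b@B7, c@B6, d@B7, e@B2}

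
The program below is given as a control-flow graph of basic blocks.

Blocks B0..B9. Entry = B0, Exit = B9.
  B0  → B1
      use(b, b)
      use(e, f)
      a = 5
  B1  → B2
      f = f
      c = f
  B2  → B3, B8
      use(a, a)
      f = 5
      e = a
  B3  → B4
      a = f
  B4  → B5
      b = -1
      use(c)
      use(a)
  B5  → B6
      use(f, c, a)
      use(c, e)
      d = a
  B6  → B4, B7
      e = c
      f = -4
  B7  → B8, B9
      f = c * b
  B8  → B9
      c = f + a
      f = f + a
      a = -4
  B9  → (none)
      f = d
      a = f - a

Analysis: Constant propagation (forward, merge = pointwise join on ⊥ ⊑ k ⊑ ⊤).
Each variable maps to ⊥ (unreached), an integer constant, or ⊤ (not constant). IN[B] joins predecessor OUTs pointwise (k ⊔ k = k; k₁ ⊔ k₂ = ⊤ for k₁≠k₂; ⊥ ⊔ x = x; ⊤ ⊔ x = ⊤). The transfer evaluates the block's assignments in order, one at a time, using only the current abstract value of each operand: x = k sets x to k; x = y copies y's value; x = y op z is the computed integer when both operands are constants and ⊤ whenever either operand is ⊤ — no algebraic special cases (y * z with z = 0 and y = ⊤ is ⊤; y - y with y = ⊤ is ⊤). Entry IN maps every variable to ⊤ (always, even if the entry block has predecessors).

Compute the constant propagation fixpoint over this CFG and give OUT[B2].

Answer: {a: 5, b: ⊤, c: ⊤, d: ⊤, e: 5, f: 5}

Derivation:
Fixpoint table:
  B0:  IN=(all ⊤)  OUT={a:5; rest ⊤}
  B1:  IN={a:5; rest ⊤}  OUT={a:5; rest ⊤}
  B2:  IN={a:5; rest ⊤}  OUT={a:5, e:5, f:5; rest ⊤}
  B3:  IN={a:5, e:5, f:5; rest ⊤}  OUT={a:5, e:5, f:5; rest ⊤}
  B4:  IN={a:5; rest ⊤}  OUT={a:5, b:-1; rest ⊤}
  B5:  IN={a:5, b:-1; rest ⊤}  OUT={a:5, b:-1, d:5; rest ⊤}
  B6:  IN={a:5, b:-1, d:5; rest ⊤}  OUT={a:5, b:-1, d:5, f:-4; rest ⊤}
  B7:  IN={a:5, b:-1, d:5, f:-4; rest ⊤}  OUT={a:5, b:-1, d:5; rest ⊤}
  B8:  IN={a:5; rest ⊤}  OUT={a:-4; rest ⊤}
  B9:  IN=(all ⊤)  OUT=(all ⊤)

Merge at B2: IN[B2] = OUT[B1] = {a: 5, b: ⊤, c: ⊤, d: ⊤, e: ⊤, f: ⊤}
Applying B2's transfer function to that IN value gives OUT[B2] (row B2 above).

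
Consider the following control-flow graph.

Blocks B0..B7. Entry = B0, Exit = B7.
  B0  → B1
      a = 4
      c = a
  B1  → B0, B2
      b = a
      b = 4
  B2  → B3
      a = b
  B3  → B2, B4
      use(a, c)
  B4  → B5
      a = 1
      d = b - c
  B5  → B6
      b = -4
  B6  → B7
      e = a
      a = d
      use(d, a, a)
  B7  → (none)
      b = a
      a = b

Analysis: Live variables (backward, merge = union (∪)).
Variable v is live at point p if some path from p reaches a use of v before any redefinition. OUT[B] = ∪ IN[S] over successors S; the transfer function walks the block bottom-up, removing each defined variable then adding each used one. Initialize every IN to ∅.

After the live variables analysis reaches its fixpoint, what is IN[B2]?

Per-block solution:
  B0: | IN={} | OUT={a, c}
  B1: | IN={a, c} | OUT={b, c}
  B2: | IN={b, c} | OUT={a, b, c}
  B3: | IN={a, b, c} | OUT={b, c}
  B4: | IN={b, c} | OUT={a, d}
  B5: | IN={a, d} | OUT={a, d}
  B6: | IN={a, d} | OUT={a}
  B7: | IN={a} | OUT={}

Merge at B2: OUT[B2] = IN[B3] = {a, b, c}
Applying B2's transfer function to that OUT value gives IN[B2] (row B2 above).

Answer: {b, c}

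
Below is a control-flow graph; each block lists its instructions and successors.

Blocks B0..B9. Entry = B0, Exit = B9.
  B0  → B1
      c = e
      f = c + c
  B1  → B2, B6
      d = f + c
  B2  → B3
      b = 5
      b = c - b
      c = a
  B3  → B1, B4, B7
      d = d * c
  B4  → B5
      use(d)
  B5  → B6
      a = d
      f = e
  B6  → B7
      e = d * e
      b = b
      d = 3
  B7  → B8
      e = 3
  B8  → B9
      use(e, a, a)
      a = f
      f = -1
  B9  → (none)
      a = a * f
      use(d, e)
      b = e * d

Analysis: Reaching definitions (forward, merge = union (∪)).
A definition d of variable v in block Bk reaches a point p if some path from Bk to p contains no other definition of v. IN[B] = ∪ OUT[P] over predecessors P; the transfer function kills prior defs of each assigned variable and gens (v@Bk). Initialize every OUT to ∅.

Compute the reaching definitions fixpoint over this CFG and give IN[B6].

Answer: {a@B5, b@B2, c@B0, c@B2, d@B1, d@B3, f@B0, f@B5}

Working:
Converged values:
  B0:   IN={}   OUT={c@B0, f@B0}
  B1:   IN={b@B2, c@B0, c@B2, d@B3, f@B0}   OUT={b@B2, c@B0, c@B2, d@B1, f@B0}
  B2:   IN={b@B2, c@B0, c@B2, d@B1, f@B0}   OUT={b@B2, c@B2, d@B1, f@B0}
  B3:   IN={b@B2, c@B2, d@B1, f@B0}   OUT={b@B2, c@B2, d@B3, f@B0}
  B4:   IN={b@B2, c@B2, d@B3, f@B0}   OUT={b@B2, c@B2, d@B3, f@B0}
  B5:   IN={b@B2, c@B2, d@B3, f@B0}   OUT={a@B5, b@B2, c@B2, d@B3, f@B5}
  B6:   IN={a@B5, b@B2, c@B0, c@B2, d@B1, d@B3, f@B0, f@B5}   OUT={a@B5, b@B6, c@B0, c@B2, d@B6, e@B6, f@B0, f@B5}
  B7:   IN={a@B5, b@B2, b@B6, c@B0, c@B2, d@B3, d@B6, e@B6, f@B0, f@B5}   OUT={a@B5, b@B2, b@B6, c@B0, c@B2, d@B3, d@B6, e@B7, f@B0, f@B5}
  B8:   IN={a@B5, b@B2, b@B6, c@B0, c@B2, d@B3, d@B6, e@B7, f@B0, f@B5}   OUT={a@B8, b@B2, b@B6, c@B0, c@B2, d@B3, d@B6, e@B7, f@B8}
  B9:   IN={a@B8, b@B2, b@B6, c@B0, c@B2, d@B3, d@B6, e@B7, f@B8}   OUT={a@B9, b@B9, c@B0, c@B2, d@B3, d@B6, e@B7, f@B8}

Merge at B6: IN[B6] = OUT[B1] ⊔ OUT[B5] = {a@B5, b@B2, c@B0, c@B2, d@B1, d@B3, f@B0, f@B5}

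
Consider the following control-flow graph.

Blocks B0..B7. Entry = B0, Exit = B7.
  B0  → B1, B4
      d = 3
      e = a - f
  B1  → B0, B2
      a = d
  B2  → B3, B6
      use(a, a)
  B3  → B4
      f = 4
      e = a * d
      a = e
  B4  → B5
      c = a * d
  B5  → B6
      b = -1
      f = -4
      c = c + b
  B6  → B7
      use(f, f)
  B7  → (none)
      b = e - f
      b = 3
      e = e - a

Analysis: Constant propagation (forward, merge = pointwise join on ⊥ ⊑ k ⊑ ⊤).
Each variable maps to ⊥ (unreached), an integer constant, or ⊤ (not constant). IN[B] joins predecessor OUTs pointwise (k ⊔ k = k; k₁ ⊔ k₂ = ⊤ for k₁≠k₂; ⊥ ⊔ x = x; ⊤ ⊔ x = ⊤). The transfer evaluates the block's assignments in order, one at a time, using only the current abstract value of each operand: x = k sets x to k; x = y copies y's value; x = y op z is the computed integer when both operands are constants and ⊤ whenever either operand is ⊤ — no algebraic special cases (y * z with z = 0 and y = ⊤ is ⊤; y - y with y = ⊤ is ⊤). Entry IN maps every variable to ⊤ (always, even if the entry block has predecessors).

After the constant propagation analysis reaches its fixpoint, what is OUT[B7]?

Converged values:
  B0: | IN=(all ⊤) | OUT={d:3; rest ⊤}
  B1: | IN={d:3; rest ⊤} | OUT={a:3, d:3; rest ⊤}
  B2: | IN={a:3, d:3; rest ⊤} | OUT={a:3, d:3; rest ⊤}
  B3: | IN={a:3, d:3; rest ⊤} | OUT={a:9, d:3, e:9, f:4; rest ⊤}
  B4: | IN={d:3; rest ⊤} | OUT={d:3; rest ⊤}
  B5: | IN={d:3; rest ⊤} | OUT={b:-1, d:3, f:-4; rest ⊤}
  B6: | IN={d:3; rest ⊤} | OUT={d:3; rest ⊤}
  B7: | IN={d:3; rest ⊤} | OUT={b:3, d:3; rest ⊤}

Merge at B7: IN[B7] = OUT[B6] = {a: ⊤, b: ⊤, c: ⊤, d: 3, e: ⊤, f: ⊤}
Applying B7's transfer function to that IN value gives OUT[B7] (row B7 above).

Answer: {a: ⊤, b: 3, c: ⊤, d: 3, e: ⊤, f: ⊤}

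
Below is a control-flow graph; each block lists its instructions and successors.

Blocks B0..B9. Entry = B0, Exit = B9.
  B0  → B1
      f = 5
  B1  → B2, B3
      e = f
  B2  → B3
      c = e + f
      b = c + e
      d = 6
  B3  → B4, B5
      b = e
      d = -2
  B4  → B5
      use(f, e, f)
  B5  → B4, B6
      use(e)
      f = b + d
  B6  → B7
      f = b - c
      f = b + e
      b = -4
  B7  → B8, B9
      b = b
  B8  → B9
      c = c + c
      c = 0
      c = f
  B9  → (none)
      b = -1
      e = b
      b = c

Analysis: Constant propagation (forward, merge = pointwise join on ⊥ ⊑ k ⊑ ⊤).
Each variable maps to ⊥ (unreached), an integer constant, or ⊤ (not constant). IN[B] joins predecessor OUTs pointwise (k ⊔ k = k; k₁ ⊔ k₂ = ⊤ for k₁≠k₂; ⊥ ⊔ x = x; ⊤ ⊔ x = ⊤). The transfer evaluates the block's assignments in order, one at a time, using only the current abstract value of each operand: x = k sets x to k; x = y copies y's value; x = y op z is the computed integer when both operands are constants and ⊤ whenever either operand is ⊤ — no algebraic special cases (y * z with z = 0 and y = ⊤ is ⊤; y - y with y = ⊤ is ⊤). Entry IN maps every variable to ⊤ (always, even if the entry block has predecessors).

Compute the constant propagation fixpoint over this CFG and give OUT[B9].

Fixpoint table:
  B0:  IN=(all ⊤)  OUT={f:5; rest ⊤}
  B1:  IN={f:5; rest ⊤}  OUT={e:5, f:5; rest ⊤}
  B2:  IN={e:5, f:5; rest ⊤}  OUT={b:15, c:10, d:6, e:5, f:5; rest ⊤}
  B3:  IN={e:5, f:5; rest ⊤}  OUT={b:5, d:-2, e:5, f:5; rest ⊤}
  B4:  IN={b:5, d:-2, e:5; rest ⊤}  OUT={b:5, d:-2, e:5; rest ⊤}
  B5:  IN={b:5, d:-2, e:5; rest ⊤}  OUT={b:5, d:-2, e:5, f:3; rest ⊤}
  B6:  IN={b:5, d:-2, e:5, f:3; rest ⊤}  OUT={b:-4, d:-2, e:5, f:10; rest ⊤}
  B7:  IN={b:-4, d:-2, e:5, f:10; rest ⊤}  OUT={b:-4, d:-2, e:5, f:10; rest ⊤}
  B8:  IN={b:-4, d:-2, e:5, f:10; rest ⊤}  OUT={b:-4, c:10, d:-2, e:5, f:10; rest ⊤}
  B9:  IN={b:-4, d:-2, e:5, f:10; rest ⊤}  OUT={d:-2, e:-1, f:10; rest ⊤}

Merge at B9: IN[B9] = OUT[B7] ⊔ OUT[B8] = {a: ⊤, b: -4, c: ⊤, d: -2, e: 5, f: 10}
Applying B9's transfer function to that IN value gives OUT[B9] (row B9 above).

Answer: {a: ⊤, b: ⊤, c: ⊤, d: -2, e: -1, f: 10}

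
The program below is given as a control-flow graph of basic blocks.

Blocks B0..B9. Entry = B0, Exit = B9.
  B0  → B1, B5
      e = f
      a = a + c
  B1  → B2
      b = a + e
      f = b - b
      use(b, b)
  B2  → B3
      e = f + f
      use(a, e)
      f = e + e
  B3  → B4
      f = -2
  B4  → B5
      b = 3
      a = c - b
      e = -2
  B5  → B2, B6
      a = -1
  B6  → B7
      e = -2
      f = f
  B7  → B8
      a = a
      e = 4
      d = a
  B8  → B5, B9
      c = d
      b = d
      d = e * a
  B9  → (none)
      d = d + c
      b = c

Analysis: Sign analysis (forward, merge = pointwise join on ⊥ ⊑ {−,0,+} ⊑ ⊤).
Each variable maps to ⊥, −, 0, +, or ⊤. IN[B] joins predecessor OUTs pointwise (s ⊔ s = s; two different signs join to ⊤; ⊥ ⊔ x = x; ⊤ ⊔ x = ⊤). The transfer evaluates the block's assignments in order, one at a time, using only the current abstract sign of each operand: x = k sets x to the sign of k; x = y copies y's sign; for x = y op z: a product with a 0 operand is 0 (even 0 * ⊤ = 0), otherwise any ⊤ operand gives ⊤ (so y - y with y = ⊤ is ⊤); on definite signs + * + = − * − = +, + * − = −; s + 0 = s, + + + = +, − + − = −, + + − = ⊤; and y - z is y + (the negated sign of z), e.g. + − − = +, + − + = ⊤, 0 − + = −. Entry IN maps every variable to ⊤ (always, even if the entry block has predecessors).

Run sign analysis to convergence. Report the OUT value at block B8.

Answer: {a: -, b: -, c: -, d: -, e: +, f: ⊤}

Derivation:
Converged values:
  B0:   IN=(all ⊤)   OUT=(all ⊤)
  B1:   IN=(all ⊤)   OUT=(all ⊤)
  B2:   IN=(all ⊤)   OUT=(all ⊤)
  B3:   IN=(all ⊤)   OUT={f:-; rest ⊤}
  B4:   IN={f:-; rest ⊤}   OUT={b:+, e:-, f:-; rest ⊤}
  B5:   IN=(all ⊤)   OUT={a:-; rest ⊤}
  B6:   IN={a:-; rest ⊤}   OUT={a:-, e:-; rest ⊤}
  B7:   IN={a:-, e:-; rest ⊤}   OUT={a:-, d:-, e:+; rest ⊤}
  B8:   IN={a:-, d:-, e:+; rest ⊤}   OUT={a:-, b:-, c:-, d:-, e:+; rest ⊤}
  B9:   IN={a:-, b:-, c:-, d:-, e:+; rest ⊤}   OUT={a:-, b:-, c:-, d:-, e:+; rest ⊤}

Merge at B8: IN[B8] = OUT[B7] = {a: -, b: ⊤, c: ⊤, d: -, e: +, f: ⊤}
Applying B8's transfer function to that IN value gives OUT[B8] (row B8 above).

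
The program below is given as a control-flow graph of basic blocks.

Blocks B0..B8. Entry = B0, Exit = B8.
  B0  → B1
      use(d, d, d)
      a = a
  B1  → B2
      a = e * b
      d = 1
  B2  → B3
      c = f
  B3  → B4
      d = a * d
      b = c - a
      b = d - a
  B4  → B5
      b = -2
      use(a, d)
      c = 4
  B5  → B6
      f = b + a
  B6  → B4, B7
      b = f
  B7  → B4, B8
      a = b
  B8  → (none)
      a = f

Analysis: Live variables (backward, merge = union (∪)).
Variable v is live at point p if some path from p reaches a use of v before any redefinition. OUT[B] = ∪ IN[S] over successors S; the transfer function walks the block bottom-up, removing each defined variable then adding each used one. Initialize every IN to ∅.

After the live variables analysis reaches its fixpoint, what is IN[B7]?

Fixpoint table:
  B0:   IN={a, b, d, e, f}   OUT={b, e, f}
  B1:   IN={b, e, f}   OUT={a, d, f}
  B2:   IN={a, d, f}   OUT={a, c, d}
  B3:   IN={a, c, d}   OUT={a, d}
  B4:   IN={a, d}   OUT={a, b, d}
  B5:   IN={a, b, d}   OUT={a, d, f}
  B6:   IN={a, d, f}   OUT={a, b, d, f}
  B7:   IN={b, d, f}   OUT={a, d, f}
  B8:   IN={f}   OUT={}

Merge at B7: OUT[B7] = IN[B4] ⊔ IN[B8] = {a, d, f}
Applying B7's transfer function to that OUT value gives IN[B7] (row B7 above).

Answer: {b, d, f}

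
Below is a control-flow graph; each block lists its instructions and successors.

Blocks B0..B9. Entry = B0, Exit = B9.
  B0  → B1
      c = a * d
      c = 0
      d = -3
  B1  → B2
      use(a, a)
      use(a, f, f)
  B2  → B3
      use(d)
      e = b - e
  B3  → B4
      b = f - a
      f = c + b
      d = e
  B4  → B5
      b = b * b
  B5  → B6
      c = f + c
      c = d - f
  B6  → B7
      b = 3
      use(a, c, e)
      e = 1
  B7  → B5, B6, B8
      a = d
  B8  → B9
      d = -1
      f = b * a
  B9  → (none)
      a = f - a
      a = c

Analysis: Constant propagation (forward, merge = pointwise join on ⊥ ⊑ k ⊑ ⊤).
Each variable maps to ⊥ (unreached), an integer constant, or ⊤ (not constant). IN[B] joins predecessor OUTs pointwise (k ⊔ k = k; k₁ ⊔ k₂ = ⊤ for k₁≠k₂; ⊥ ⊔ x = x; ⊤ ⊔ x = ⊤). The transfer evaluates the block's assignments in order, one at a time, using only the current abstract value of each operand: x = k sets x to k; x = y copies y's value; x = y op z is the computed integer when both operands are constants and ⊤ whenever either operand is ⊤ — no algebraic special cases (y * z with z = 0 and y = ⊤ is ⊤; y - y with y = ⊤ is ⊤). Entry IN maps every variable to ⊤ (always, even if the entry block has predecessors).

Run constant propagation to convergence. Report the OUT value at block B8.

Answer: {a: ⊤, b: 3, c: ⊤, d: -1, e: 1, f: ⊤}

Derivation:
Fixpoint table:
  B0:   IN=(all ⊤)   OUT={c:0, d:-3; rest ⊤}
  B1:   IN={c:0, d:-3; rest ⊤}   OUT={c:0, d:-3; rest ⊤}
  B2:   IN={c:0, d:-3; rest ⊤}   OUT={c:0, d:-3; rest ⊤}
  B3:   IN={c:0, d:-3; rest ⊤}   OUT={c:0; rest ⊤}
  B4:   IN={c:0; rest ⊤}   OUT={c:0; rest ⊤}
  B5:   IN=(all ⊤)   OUT=(all ⊤)
  B6:   IN=(all ⊤)   OUT={b:3, e:1; rest ⊤}
  B7:   IN={b:3, e:1; rest ⊤}   OUT={b:3, e:1; rest ⊤}
  B8:   IN={b:3, e:1; rest ⊤}   OUT={b:3, d:-1, e:1; rest ⊤}
  B9:   IN={b:3, d:-1, e:1; rest ⊤}   OUT={b:3, d:-1, e:1; rest ⊤}

Merge at B8: IN[B8] = OUT[B7] = {a: ⊤, b: 3, c: ⊤, d: ⊤, e: 1, f: ⊤}
Applying B8's transfer function to that IN value gives OUT[B8] (row B8 above).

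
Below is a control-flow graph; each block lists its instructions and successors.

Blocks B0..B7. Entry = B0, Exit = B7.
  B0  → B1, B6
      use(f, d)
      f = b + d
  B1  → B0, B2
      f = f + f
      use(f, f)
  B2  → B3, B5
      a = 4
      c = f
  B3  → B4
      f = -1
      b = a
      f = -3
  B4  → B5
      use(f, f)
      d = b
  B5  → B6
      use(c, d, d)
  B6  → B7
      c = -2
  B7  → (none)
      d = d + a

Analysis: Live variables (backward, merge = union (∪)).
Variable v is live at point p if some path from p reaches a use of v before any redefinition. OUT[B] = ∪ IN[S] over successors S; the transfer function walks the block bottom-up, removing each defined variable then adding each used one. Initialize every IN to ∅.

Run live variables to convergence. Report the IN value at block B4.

Answer: {a, b, c, f}

Trace:
Fixpoint table:
  B0: | IN={a, b, d, f} | OUT={a, b, d, f}
  B1: | IN={a, b, d, f} | OUT={a, b, d, f}
  B2: | IN={d, f} | OUT={a, c, d}
  B3: | IN={a, c} | OUT={a, b, c, f}
  B4: | IN={a, b, c, f} | OUT={a, c, d}
  B5: | IN={a, c, d} | OUT={a, d}
  B6: | IN={a, d} | OUT={a, d}
  B7: | IN={a, d} | OUT={}

Merge at B4: OUT[B4] = IN[B5] = {a, c, d}
Applying B4's transfer function to that OUT value gives IN[B4] (row B4 above).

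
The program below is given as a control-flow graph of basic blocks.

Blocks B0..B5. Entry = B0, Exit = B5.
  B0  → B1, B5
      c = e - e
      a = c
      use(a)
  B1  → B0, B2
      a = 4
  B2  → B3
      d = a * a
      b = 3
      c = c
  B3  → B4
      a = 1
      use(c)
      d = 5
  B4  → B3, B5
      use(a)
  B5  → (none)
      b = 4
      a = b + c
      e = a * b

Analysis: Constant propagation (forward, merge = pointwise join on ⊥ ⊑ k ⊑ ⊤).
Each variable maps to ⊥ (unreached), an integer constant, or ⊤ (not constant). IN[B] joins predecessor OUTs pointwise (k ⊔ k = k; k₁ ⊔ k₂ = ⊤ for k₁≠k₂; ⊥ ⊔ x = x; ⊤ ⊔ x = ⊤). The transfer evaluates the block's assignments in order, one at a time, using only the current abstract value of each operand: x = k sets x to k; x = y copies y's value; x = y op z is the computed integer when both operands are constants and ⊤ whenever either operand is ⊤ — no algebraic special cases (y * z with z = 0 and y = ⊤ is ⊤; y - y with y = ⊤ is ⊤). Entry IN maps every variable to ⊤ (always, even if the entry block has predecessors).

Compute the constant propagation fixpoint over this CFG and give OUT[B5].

Converged values:
  B0:   IN=(all ⊤)   OUT=(all ⊤)
  B1:   IN=(all ⊤)   OUT={a:4; rest ⊤}
  B2:   IN={a:4; rest ⊤}   OUT={a:4, b:3, d:16; rest ⊤}
  B3:   IN={b:3; rest ⊤}   OUT={a:1, b:3, d:5; rest ⊤}
  B4:   IN={a:1, b:3, d:5; rest ⊤}   OUT={a:1, b:3, d:5; rest ⊤}
  B5:   IN=(all ⊤)   OUT={b:4; rest ⊤}

Merge at B5: IN[B5] = OUT[B0] ⊔ OUT[B4] = {a: ⊤, b: ⊤, c: ⊤, d: ⊤, e: ⊤, f: ⊤}
Applying B5's transfer function to that IN value gives OUT[B5] (row B5 above).

Answer: {a: ⊤, b: 4, c: ⊤, d: ⊤, e: ⊤, f: ⊤}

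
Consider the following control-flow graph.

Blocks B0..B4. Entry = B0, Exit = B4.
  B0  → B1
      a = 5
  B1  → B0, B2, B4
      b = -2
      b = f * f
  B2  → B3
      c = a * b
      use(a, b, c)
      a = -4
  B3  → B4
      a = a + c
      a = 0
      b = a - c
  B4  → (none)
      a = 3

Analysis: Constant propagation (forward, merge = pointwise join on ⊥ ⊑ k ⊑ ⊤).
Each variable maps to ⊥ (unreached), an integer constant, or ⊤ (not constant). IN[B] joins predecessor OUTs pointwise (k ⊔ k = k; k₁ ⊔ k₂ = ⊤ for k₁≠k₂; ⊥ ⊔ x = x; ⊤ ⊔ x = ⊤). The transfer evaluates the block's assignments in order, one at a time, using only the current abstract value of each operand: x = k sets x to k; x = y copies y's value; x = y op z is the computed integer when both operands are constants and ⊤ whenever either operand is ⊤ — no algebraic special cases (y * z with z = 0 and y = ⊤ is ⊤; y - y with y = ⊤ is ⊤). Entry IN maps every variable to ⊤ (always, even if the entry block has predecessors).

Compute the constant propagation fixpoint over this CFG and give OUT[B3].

Answer: {a: 0, b: ⊤, c: ⊤, d: ⊤, e: ⊤, f: ⊤}

Working:
Converged values:
  B0: | IN=(all ⊤) | OUT={a:5; rest ⊤}
  B1: | IN={a:5; rest ⊤} | OUT={a:5; rest ⊤}
  B2: | IN={a:5; rest ⊤} | OUT={a:-4; rest ⊤}
  B3: | IN={a:-4; rest ⊤} | OUT={a:0; rest ⊤}
  B4: | IN=(all ⊤) | OUT={a:3; rest ⊤}

Merge at B3: IN[B3] = OUT[B2] = {a: -4, b: ⊤, c: ⊤, d: ⊤, e: ⊤, f: ⊤}
Applying B3's transfer function to that IN value gives OUT[B3] (row B3 above).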